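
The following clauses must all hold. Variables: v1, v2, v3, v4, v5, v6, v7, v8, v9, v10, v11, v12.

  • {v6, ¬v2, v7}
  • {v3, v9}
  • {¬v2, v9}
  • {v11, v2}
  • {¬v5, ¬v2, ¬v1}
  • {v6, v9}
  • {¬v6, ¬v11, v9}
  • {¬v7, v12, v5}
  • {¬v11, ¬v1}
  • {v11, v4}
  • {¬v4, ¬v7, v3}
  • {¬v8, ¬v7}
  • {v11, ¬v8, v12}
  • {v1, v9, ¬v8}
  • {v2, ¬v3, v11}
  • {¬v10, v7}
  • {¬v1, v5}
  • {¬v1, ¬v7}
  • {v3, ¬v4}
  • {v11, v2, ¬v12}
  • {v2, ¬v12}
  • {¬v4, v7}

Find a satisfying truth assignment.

v1 = False, v2 = True, v3 = True, v4 = True, v5 = True, v6 = False, v7 = True, v8 = False, v9 = True, v10 = True, v11 = True, v12 = False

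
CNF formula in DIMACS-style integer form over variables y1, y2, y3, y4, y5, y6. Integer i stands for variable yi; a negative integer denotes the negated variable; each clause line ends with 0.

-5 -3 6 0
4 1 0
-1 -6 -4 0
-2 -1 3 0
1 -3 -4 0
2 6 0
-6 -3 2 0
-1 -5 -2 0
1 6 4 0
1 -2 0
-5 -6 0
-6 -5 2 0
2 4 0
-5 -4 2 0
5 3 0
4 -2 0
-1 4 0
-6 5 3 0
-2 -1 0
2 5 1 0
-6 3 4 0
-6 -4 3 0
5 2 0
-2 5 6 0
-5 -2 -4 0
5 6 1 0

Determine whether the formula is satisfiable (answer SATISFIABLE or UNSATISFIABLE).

UNSATISFIABLE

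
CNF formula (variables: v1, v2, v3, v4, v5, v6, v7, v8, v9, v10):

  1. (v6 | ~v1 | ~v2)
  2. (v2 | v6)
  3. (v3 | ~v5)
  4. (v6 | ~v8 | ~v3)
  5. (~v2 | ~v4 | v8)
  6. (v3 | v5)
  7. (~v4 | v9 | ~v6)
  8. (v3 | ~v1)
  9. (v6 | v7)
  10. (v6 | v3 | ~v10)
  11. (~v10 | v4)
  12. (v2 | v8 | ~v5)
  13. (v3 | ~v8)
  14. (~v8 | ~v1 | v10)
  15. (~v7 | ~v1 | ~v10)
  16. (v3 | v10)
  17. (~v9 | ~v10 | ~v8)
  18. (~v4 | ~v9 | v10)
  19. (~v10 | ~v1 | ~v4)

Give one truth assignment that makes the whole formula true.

v1=0  v2=1  v3=1  v4=0  v5=1  v6=0  v7=1  v8=0  v9=0  v10=0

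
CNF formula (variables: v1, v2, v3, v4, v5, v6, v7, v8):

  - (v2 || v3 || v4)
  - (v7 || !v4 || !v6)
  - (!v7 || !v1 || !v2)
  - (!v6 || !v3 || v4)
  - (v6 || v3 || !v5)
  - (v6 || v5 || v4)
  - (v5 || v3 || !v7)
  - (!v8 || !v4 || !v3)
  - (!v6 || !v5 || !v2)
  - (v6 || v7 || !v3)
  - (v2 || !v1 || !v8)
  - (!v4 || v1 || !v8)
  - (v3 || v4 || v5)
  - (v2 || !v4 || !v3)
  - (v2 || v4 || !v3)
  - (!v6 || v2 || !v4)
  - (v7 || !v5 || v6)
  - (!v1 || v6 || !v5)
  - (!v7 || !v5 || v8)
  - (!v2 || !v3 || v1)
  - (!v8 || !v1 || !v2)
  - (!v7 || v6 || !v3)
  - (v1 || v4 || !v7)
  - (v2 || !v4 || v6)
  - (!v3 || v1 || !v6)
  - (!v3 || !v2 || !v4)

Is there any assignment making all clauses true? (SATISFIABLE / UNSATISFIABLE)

SATISFIABLE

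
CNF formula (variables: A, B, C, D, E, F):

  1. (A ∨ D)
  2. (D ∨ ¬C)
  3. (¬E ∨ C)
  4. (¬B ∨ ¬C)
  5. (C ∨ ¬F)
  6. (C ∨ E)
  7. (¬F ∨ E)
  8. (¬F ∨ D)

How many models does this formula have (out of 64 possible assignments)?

6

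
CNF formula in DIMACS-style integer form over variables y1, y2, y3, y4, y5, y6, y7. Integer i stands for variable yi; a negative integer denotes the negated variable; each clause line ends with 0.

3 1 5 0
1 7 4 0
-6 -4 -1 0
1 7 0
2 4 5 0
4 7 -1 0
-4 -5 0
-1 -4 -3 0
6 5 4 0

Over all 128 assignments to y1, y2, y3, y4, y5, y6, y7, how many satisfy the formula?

Case analysis on y4 and y1:
  y4=T, y1=T: remaining (y2,y3,y5,y6,y7) ∈ {(F,F,F,F,F); (F,F,F,F,T); (T,F,F,F,F); (T,F,F,F,T)} — 4.
  y4=T, y1=F: remaining (y2,y3,y5,y6,y7) ∈ {(F,T,F,F,T); (F,T,F,T,T); (T,T,F,F,T); (T,T,F,T,T)} — 4.
  y4=F, y1=T: y3 free; 5 ways for (y2,y5,y6,y7) × 2^1 = 10.
  y4=F, y1=F: 9 of the 32 assignments to (y2,y3,y5,y6,y7) work.
Total: 4 + 4 + 10 + 9 = 27.

27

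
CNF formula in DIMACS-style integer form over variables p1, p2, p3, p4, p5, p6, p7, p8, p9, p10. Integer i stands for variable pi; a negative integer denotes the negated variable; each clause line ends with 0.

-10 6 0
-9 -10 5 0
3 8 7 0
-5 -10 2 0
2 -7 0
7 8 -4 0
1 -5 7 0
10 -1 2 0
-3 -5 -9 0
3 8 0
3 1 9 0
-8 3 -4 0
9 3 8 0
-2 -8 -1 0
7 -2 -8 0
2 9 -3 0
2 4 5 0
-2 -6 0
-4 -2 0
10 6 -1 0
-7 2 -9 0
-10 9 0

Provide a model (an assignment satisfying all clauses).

p1=0  p2=1  p3=0  p4=0  p5=0  p6=0  p7=1  p8=1  p9=1  p10=0

Check each clause:
  1. (p6 OR NOT p10) — NOT p10 is true.
  2. (NOT p10 OR NOT p9 OR p5) — NOT p10 is true.
  3. (p8 OR p7 OR p3) — p8 is true.
  4. (NOT p5 OR NOT p10 OR p2) — p2 is true.
  5. (p2 OR NOT p7) — p2 is true.
  6. (NOT p4 OR p8 OR p7) — p8 is true.
  7. (NOT p5 OR p7 OR p1) — NOT p5 is true.
  8. (NOT p1 OR p2 OR p10) — p2 is true.
  9. (NOT p9 OR NOT p3 OR NOT p5) — NOT p5 is true.
  10. (p8 OR p3) — p8 is true.
  11. (p3 OR p9 OR p1) — p9 is true.
  12. (NOT p8 OR p3 OR NOT p4) — NOT p4 is true.
  13. (p9 OR p8 OR p3) — p8 is true.
  14. (NOT p1 OR NOT p8 OR NOT p2) — NOT p1 is true.
  15. (p7 OR NOT p8 OR NOT p2) — p7 is true.
  16. (p9 OR NOT p3 OR p2) — p9 is true.
  17. (p2 OR p5 OR p4) — p2 is true.
  18. (NOT p6 OR NOT p2) — NOT p6 is true.
  19. (NOT p2 OR NOT p4) — NOT p4 is true.
  20. (p10 OR p6 OR NOT p1) — NOT p1 is true.
  21. (p2 OR NOT p7 OR NOT p9) — p2 is true.
  22. (NOT p10 OR p9) — p9 is true.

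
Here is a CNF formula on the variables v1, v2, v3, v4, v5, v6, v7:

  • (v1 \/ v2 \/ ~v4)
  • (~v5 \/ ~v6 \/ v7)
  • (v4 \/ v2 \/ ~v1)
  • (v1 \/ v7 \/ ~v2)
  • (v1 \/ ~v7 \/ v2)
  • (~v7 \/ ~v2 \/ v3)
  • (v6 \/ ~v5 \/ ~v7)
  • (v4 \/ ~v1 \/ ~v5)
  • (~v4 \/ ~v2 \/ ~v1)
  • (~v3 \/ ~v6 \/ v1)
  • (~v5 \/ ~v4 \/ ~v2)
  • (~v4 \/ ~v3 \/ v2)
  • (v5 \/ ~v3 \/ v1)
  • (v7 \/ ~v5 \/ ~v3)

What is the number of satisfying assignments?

Case analysis on v1 and v2:
  v1=T, v2=T: v6 free; 3 ways for (v3,v4,v5,v7) × 2^1 = 6.
  v1=T, v2=F: 6 of the 32 assignments to (v3,v4,v5,v6,v7) work.
  v1=F, v2=T: a clause becomes empty — 0.
  v1=F, v2=F: remaining (v3,v4,v5,v6,v7) ∈ {(F,F,F,F,F); (F,F,F,T,F); (F,F,T,F,F)} — 3.
Total: 6 + 6 + 0 + 3 = 15.

15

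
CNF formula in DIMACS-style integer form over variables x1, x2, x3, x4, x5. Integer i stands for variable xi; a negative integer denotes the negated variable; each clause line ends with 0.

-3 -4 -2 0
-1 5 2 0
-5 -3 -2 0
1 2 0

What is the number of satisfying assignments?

14

Split on x2, then x1.
  x2=1, x1=1: 5 of the 8 assignments to (x3,x4,x5) work.
  x2=1, x1=0: 5 of the 8 assignments to (x3,x4,x5) work.
  x2=0, x1=1: remaining (x3,x4,x5) ∈ {(0,0,1); (0,1,1); (1,0,1); (1,1,1)} — 4.
  x2=0, x1=0: a clause becomes empty — 0.
Total: 5 + 5 + 4 + 0 = 14.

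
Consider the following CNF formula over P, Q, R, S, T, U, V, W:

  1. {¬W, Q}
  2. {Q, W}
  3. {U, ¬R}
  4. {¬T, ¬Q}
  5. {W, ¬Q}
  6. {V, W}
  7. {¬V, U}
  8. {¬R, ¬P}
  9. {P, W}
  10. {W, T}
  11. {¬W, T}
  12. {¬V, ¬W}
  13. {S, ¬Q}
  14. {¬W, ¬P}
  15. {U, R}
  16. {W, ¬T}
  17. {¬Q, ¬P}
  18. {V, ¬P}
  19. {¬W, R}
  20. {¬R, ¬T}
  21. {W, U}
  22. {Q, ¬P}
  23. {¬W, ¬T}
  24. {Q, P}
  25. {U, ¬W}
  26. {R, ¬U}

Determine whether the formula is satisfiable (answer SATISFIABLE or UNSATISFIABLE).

UNSATISFIABLE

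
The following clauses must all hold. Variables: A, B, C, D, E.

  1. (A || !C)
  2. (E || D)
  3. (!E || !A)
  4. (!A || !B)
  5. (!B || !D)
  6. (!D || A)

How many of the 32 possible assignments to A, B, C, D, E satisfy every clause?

4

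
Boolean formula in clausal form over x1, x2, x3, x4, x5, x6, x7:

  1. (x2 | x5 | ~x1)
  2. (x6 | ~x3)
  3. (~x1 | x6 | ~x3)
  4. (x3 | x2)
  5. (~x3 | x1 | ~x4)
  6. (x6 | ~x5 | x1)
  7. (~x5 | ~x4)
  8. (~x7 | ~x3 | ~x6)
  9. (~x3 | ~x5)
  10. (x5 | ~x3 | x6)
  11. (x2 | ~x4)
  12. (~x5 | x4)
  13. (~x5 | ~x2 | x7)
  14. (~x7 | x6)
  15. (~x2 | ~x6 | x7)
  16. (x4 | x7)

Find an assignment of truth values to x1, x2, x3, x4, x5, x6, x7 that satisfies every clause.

Set x1 = False and propagate.
The remaining clauses are satisfied by x2 = True, x3 = False, x4 = False, x5 = False, x6 = True, x7 = True.
Every clause has at least one true literal under this assignment.

x1 = F, x2 = T, x3 = F, x4 = F, x5 = F, x6 = T, x7 = T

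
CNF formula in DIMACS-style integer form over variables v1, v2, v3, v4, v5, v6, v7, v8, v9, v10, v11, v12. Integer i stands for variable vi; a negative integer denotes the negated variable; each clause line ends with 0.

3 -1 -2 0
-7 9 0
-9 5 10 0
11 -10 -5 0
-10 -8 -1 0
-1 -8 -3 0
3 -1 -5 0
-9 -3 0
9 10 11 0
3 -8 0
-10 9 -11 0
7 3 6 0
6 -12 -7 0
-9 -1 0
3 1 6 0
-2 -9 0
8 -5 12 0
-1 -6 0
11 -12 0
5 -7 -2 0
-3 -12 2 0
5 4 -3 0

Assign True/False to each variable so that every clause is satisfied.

v4 occurs only positively in the remaining clauses — set v4 = True.
Set v1 = False and propagate.
Branch on v2: take v2 = False.
For the remaining variables, v3 = False, v5 = True, v6 = True, v7 = True, v8 = False, v9 = True, v10 = True, v11 = True, v12 = True works.

v1=F, v2=F, v3=F, v4=T, v5=T, v6=T, v7=T, v8=F, v9=T, v10=T, v11=T, v12=T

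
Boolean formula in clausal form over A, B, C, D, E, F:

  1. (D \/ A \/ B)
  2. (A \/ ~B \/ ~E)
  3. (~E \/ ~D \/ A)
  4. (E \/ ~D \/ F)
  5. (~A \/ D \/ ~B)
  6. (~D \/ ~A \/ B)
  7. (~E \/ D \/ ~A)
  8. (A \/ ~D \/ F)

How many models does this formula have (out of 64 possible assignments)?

18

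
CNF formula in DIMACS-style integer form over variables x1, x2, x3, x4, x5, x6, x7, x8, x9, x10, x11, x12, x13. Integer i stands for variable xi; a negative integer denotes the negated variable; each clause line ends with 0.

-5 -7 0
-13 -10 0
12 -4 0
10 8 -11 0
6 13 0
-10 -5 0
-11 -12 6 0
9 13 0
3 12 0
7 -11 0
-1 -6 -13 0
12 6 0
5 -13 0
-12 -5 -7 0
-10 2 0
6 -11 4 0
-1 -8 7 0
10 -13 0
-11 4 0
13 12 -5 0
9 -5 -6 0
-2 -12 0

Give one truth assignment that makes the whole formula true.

x1=F, x2=F, x3=T, x4=F, x5=F, x6=T, x7=F, x8=T, x9=T, x10=F, x11=F, x12=F, x13=F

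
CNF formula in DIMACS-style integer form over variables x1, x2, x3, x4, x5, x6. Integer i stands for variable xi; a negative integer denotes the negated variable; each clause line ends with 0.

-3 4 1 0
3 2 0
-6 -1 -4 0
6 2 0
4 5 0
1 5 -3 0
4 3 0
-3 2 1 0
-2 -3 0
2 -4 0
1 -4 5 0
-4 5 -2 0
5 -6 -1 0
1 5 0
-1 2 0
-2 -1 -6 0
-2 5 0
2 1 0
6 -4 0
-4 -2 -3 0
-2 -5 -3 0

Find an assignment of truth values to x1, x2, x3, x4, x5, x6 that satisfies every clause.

Try x1 = False.
  then x5 is forced to True.
  then x2 is forced to True.
  then x3 is forced to False.
  then x4 is forced to True.
  then x6 is forced to True.

x1=F  x2=T  x3=F  x4=T  x5=T  x6=T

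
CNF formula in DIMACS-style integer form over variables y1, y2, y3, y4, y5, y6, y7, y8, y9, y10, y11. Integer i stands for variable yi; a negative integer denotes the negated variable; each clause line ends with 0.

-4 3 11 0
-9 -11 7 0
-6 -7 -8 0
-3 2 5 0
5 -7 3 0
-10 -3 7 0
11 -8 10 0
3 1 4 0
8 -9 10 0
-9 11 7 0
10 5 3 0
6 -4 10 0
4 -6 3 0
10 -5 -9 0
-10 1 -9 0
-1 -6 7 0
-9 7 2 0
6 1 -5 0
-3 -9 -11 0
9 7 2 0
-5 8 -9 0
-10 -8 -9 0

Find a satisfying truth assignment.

Branch on y1: take y1 = True.
Set y2 = False and propagate.
Branch on y3: take y3 = True.
  then y5 is forced to True.
For the remaining variables, y4 = False, y6 = True, y7 = True, y8 = False, y9 = False, y10 = True, y11 = True works.
Every clause has at least one true literal under this assignment.
Check each clause:
  1. (y11 ∨ ¬y4 ∨ y3) — y3 is true.
  2. (¬y9 ∨ ¬y11 ∨ y7) — ¬y9 is true.
  3. (¬y8 ∨ ¬y6 ∨ ¬y7) — ¬y8 is true.
  4. (y2 ∨ ¬y3 ∨ y5) — y5 is true.
  5. (¬y7 ∨ y3 ∨ y5) — y3 is true.
  6. (¬y3 ∨ ¬y10 ∨ y7) — y7 is true.
  7. (y10 ∨ y11 ∨ ¬y8) — ¬y8 is true.
  8. (y3 ∨ y4 ∨ y1) — y1 is true.
  9. (y8 ∨ y10 ∨ ¬y9) — y10 is true.
  10. (y7 ∨ y11 ∨ ¬y9) — y11 is true.
  11. (y10 ∨ y3 ∨ y5) — y10 is true.
  12. (y10 ∨ ¬y4 ∨ y6) — y10 is true.
  13. (y3 ∨ y4 ∨ ¬y6) — y3 is true.
  14. (¬y5 ∨ y10 ∨ ¬y9) — y10 is true.
  15. (¬y9 ∨ ¬y10 ∨ y1) — y1 is true.
  16. (¬y1 ∨ ¬y6 ∨ y7) — y7 is true.
  17. (y7 ∨ y2 ∨ ¬y9) — ¬y9 is true.
  18. (y6 ∨ y1 ∨ ¬y5) — y1 is true.
  19. (¬y9 ∨ ¬y11 ∨ ¬y3) — ¬y9 is true.
  20. (y7 ∨ y2 ∨ y9) — y7 is true.
  21. (¬y9 ∨ y8 ∨ ¬y5) — ¬y9 is true.
  22. (¬y8 ∨ ¬y10 ∨ ¬y9) — ¬y8 is true.

y1 = T  y2 = F  y3 = T  y4 = F  y5 = T  y6 = T  y7 = T  y8 = F  y9 = F  y10 = T  y11 = T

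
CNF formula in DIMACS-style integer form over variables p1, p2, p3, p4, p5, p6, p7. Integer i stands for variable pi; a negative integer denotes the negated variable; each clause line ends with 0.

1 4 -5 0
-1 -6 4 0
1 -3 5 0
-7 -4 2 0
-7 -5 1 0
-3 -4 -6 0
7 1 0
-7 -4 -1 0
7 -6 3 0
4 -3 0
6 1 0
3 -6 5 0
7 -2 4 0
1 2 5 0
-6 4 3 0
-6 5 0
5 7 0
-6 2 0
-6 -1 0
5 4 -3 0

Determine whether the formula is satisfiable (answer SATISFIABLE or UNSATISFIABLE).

SATISFIABLE

Set p1 = True and propagate.
  then p6 is forced to False.
Branch on p2: take p2 = True.
The remaining clauses are satisfied by p3 = False, p4 = False, p5 = True, p7 = True.
So p1 = T, p2 = T, p3 = F, p4 = F, p5 = T, p6 = F, p7 = T is a satisfying assignment.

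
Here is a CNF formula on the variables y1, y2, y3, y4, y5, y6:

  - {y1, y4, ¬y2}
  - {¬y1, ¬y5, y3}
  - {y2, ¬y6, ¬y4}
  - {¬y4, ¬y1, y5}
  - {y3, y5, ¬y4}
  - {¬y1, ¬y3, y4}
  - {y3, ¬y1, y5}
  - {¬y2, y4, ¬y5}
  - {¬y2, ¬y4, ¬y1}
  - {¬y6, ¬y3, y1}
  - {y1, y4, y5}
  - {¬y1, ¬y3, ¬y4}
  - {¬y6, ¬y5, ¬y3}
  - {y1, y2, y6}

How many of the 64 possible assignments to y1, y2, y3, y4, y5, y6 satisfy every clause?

5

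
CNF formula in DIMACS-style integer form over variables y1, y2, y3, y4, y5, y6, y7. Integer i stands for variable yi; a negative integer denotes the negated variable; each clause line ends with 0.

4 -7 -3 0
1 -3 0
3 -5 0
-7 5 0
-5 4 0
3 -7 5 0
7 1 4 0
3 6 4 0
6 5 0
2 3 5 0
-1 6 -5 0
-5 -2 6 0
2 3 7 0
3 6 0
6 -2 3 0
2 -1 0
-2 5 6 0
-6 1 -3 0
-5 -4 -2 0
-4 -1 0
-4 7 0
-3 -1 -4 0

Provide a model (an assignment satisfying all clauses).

y1 = True, y2 = True, y3 = True, y4 = False, y5 = False, y6 = True, y7 = False

Check each clause:
  1. (!y7 || y4 || !y3) — !y7 is true.
  2. (y1 || !y3) — y1 is true.
  3. (y3 || !y5) — y3 is true.
  4. (y5 || !y7) — !y7 is true.
  5. (y4 || !y5) — !y5 is true.
  6. (y3 || !y7 || y5) — !y7 is true.
  7. (y7 || y1 || y4) — y1 is true.
  8. (y3 || y4 || y6) — y3 is true.
  9. (y6 || y5) — y6 is true.
  10. (y3 || y5 || y2) — y2 is true.
  11. (y6 || !y1 || !y5) — !y5 is true.
  12. (y6 || !y2 || !y5) — !y5 is true.
  13. (y2 || y3 || y7) — y2 is true.
  14. (y3 || y6) — y3 is true.
  15. (!y2 || y3 || y6) — y3 is true.
  16. (y2 || !y1) — y2 is true.
  17. (!y2 || y5 || y6) — y6 is true.
  18. (y1 || !y3 || !y6) — y1 is true.
  19. (!y5 || !y4 || !y2) — !y5 is true.
  20. (!y4 || !y1) — !y4 is true.
  21. (!y4 || y7) — !y4 is true.
  22. (!y4 || !y3 || !y1) — !y4 is true.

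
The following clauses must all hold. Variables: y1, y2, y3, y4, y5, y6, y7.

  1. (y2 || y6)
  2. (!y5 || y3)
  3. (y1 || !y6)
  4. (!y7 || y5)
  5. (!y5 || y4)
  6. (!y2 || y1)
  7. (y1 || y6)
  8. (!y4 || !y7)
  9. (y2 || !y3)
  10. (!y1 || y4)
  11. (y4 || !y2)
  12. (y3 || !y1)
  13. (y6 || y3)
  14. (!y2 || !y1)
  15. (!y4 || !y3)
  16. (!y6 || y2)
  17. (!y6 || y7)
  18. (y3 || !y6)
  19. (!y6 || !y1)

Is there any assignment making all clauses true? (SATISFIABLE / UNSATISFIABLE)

UNSATISFIABLE

y6 = True:
  propagation gives y1=True; an empty clause results — contradiction.
y6 = False:
  propagation gives y2=True, y1=True; an empty clause results — contradiction.
Every branch closes, so no satisfying assignment exists.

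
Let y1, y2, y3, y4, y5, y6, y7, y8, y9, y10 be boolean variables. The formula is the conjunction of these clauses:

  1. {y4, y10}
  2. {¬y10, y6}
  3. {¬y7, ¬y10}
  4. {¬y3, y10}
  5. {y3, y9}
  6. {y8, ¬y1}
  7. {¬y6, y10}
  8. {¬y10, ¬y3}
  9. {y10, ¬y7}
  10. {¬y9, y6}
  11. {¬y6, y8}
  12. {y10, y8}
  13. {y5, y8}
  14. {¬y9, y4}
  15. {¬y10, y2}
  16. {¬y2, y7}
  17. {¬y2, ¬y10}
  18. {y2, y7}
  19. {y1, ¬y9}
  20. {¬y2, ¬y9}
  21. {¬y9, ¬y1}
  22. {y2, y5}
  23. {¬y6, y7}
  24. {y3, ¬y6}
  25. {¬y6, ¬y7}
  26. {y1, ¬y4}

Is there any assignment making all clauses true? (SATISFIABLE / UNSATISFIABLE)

UNSATISFIABLE

y10 = True:
  propagation gives y6=True, y7=False; an empty clause results — contradiction.
y10 = False:
  propagation gives y4=True, y3=False, y9=True, y6=False; an empty clause results — contradiction.
Every branch closes, so no satisfying assignment exists.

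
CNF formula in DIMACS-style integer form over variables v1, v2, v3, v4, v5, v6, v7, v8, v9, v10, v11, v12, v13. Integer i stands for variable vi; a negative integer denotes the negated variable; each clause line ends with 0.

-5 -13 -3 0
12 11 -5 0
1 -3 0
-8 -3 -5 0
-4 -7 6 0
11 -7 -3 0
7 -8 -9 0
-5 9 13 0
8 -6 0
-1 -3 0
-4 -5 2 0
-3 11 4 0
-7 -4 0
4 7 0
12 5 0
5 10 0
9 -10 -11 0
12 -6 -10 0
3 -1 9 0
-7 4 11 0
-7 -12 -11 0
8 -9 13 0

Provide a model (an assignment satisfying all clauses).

v1=T, v2=T, v3=F, v4=F, v5=T, v6=F, v7=T, v8=T, v9=T, v10=F, v11=T, v12=F, v13=T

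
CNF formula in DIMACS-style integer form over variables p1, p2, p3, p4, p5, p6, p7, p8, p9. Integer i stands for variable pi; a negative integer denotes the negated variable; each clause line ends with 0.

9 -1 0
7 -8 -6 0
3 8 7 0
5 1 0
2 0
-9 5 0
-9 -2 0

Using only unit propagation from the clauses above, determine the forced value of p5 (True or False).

(p2) is a unit clause: p2 = True.
(!p9 || !p2) with p2 = True leaves only !p9, so p9 = False.
(p9 || !p1) with p9 = False leaves only !p1, so p1 = False.
From (p5 || p1) and p1 = False: p5 = True.

True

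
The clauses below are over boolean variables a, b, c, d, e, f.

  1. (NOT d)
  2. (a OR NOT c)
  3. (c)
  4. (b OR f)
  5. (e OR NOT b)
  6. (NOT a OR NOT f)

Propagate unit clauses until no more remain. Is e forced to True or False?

True

(NOT d) stands alone — d = False.
(c) stands alone — c = True.
(NOT c OR a): since c = True, the clause reduces to (a). a = True.
(NOT a OR NOT f): since a = True, the clause reduces to (NOT f). f = False.
(b OR f): since f = False, the clause reduces to (b). b = True.
(NOT b OR e) with b = True leaves only e, so e = True.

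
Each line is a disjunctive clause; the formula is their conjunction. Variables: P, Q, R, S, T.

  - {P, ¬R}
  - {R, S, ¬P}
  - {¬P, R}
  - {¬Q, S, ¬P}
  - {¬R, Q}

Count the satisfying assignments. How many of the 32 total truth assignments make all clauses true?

Case analysis on P and R:
  P=T, R=T: remaining (Q,S,T) ∈ {(T,T,F); (T,T,T)} — 2.
  P=T, R=F: a clause becomes empty — 0.
  P=F, R=T: a clause becomes empty — 0.
  P=F, R=F: Q, S, T free → 2^3 = 8.
Total: 2 + 0 + 0 + 8 = 10.

10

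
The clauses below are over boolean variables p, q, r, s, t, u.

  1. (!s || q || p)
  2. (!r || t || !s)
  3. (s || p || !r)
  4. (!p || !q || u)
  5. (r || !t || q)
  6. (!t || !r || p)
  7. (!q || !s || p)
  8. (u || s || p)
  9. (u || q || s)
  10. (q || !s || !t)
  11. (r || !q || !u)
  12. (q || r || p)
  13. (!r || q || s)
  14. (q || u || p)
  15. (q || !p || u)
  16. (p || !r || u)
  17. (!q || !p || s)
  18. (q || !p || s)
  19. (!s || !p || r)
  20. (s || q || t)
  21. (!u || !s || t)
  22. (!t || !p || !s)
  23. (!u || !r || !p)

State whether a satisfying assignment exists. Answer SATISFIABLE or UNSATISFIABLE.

UNSATISFIABLE

p = True:
  q = True:
    propagation gives u=True, r=True; an empty clause results — contradiction.
  q = False:
    propagation gives u=True, s=True, t=False; an empty clause results — contradiction.
p = False:
  q = True:
    propagation gives s=False, r=False, u=True; an empty clause results — contradiction.
  q = False:
    propagation gives s=False, r=False; an empty clause results — contradiction.
Every branch closes, so no satisfying assignment exists.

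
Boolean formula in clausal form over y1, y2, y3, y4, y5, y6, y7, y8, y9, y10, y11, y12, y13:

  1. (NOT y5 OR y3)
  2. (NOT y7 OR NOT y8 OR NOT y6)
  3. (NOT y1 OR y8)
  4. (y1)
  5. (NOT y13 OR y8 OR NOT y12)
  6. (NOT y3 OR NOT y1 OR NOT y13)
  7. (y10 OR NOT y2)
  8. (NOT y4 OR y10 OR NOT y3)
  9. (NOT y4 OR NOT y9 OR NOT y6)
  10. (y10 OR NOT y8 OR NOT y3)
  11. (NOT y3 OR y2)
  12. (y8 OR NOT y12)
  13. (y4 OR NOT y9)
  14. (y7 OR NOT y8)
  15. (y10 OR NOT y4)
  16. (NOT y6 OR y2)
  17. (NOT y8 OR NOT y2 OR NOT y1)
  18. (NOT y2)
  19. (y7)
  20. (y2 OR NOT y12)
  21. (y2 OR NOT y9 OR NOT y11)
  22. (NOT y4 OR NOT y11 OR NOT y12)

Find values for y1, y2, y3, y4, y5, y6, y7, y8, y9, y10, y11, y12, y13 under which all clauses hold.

y1 = True, y2 = False, y3 = False, y4 = False, y5 = False, y6 = False, y7 = True, y8 = True, y9 = False, y10 = False, y11 = False, y12 = False, y13 = True

Unit propagation: (y1) forces y1 = True.
(y8) is a unit clause, so y8 = True.
Unit propagation: (y7) forces y7 = True.
The clause (NOT y6) is unit: y6 must be False.
Unit propagation: (NOT y2) forces y2 = False.
The clause (NOT y3) is unit: y3 must be False.
(NOT y5) is a unit clause, so y5 = False.
(NOT y12) is a unit clause, so y12 = False.
y9 occurs only negated in the remaining clauses — set y9 = False.
Pure literal: y11 appears only negated; assign y11 = False.
Branch on y4: take y4 = False.
y10, y13 are now unconstrained; take y10 = False, y13 = True.
Every clause has at least one true literal under this assignment.
Check each clause:
  1. (y3 OR NOT y5) — NOT y5 is true.
  2. (NOT y8 OR NOT y7 OR NOT y6) — NOT y6 is true.
  3. (NOT y1 OR y8) — y8 is true.
  4. (y1) — y1 is true.
  5. (NOT y12 OR y8 OR NOT y13) — y8 is true.
  6. (NOT y3 OR NOT y1 OR NOT y13) — NOT y3 is true.
  7. (NOT y2 OR y10) — NOT y2 is true.
  8. (y10 OR NOT y3 OR NOT y4) — NOT y4 is true.
  9. (NOT y4 OR NOT y6 OR NOT y9) — NOT y6 is true.
  10. (NOT y8 OR NOT y3 OR y10) — NOT y3 is true.
  11. (NOT y3 OR y2) — NOT y3 is true.
  12. (NOT y12 OR y8) — y8 is true.
  13. (y4 OR NOT y9) — NOT y9 is true.
  14. (NOT y8 OR y7) — y7 is true.
  15. (NOT y4 OR y10) — NOT y4 is true.
  16. (y2 OR NOT y6) — NOT y6 is true.
  17. (NOT y1 OR NOT y2 OR NOT y8) — NOT y2 is true.
  18. (NOT y2) — NOT y2 is true.
  19. (y7) — y7 is true.
  20. (y2 OR NOT y12) — NOT y12 is true.
  21. (NOT y9 OR NOT y11 OR y2) — NOT y11 is true.
  22. (NOT y11 OR NOT y4 OR NOT y12) — NOT y11 is true.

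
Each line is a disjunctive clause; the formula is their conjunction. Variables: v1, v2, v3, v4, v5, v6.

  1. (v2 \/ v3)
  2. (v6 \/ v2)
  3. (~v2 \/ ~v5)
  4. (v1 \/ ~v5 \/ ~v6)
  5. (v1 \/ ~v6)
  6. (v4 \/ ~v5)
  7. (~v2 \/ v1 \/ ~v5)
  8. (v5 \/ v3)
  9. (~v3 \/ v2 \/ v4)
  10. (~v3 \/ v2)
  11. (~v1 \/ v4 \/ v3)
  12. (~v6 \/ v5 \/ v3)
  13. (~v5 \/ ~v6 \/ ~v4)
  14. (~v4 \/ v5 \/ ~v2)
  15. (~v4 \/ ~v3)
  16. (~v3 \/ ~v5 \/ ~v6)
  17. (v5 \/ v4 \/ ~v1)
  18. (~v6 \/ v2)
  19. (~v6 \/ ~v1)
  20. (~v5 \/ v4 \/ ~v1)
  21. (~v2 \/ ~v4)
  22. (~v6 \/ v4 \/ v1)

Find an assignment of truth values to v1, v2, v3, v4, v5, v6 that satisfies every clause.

v1 = 0  v2 = 1  v3 = 1  v4 = 0  v5 = 0  v6 = 0

Check each clause:
  1. (v3 \/ v2) — v2 is true.
  2. (v2 \/ v6) — v2 is true.
  3. (~v5 \/ ~v2) — ~v5 is true.
  4. (~v5 \/ ~v6 \/ v1) — ~v6 is true.
  5. (v1 \/ ~v6) — ~v6 is true.
  6. (~v5 \/ v4) — ~v5 is true.
  7. (v1 \/ ~v2 \/ ~v5) — ~v5 is true.
  8. (v3 \/ v5) — v3 is true.
  9. (v4 \/ ~v3 \/ v2) — v2 is true.
  10. (v2 \/ ~v3) — v2 is true.
  11. (~v1 \/ v4 \/ v3) — v3 is true.
  12. (v3 \/ ~v6 \/ v5) — ~v6 is true.
  13. (~v6 \/ ~v4 \/ ~v5) — ~v6 is true.
  14. (~v2 \/ v5 \/ ~v4) — ~v4 is true.
  15. (~v3 \/ ~v4) — ~v4 is true.
  16. (~v3 \/ ~v5 \/ ~v6) — ~v6 is true.
  17. (v4 \/ v5 \/ ~v1) — ~v1 is true.
  18. (~v6 \/ v2) — ~v6 is true.
  19. (~v6 \/ ~v1) — ~v6 is true.
  20. (~v5 \/ ~v1 \/ v4) — ~v5 is true.
  21. (~v4 \/ ~v2) — ~v4 is true.
  22. (~v6 \/ v1 \/ v4) — ~v6 is true.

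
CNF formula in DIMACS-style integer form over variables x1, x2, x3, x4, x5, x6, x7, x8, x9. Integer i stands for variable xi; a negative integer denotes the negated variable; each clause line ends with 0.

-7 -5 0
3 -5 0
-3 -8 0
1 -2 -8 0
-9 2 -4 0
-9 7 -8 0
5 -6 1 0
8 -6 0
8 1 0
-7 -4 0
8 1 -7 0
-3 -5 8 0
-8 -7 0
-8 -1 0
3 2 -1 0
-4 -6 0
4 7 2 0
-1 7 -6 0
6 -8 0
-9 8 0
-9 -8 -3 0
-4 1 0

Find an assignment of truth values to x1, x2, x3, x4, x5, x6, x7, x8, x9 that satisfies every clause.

x1=T  x2=T  x3=T  x4=F  x5=F  x6=F  x7=F  x8=F  x9=F

x9 occurs only negated in the remaining clauses — set x9 = False.
Try x1 = True.
  then x8 is forced to False.
  then x6 is forced to False.
Branch on x2: take x2 = True.
For the remaining variables, x3 = True, x4 = False, x5 = False, x7 = False works.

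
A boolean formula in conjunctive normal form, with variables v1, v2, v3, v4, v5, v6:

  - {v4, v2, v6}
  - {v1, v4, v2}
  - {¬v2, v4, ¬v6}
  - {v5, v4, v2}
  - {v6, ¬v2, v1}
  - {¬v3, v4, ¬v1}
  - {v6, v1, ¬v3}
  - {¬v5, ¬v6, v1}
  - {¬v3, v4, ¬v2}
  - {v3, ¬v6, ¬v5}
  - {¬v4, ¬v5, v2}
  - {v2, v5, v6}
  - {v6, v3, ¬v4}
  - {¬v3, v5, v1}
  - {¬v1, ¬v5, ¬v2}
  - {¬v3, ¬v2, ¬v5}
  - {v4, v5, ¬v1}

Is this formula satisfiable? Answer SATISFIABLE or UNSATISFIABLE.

Branch on v1: take v1 = False.
The remaining clauses are satisfied by v2 = True, v3 = False, v4 = True, v5 = False, v6 = True.
Every clause has at least one true literal under this assignment.
So v1 = F, v2 = T, v3 = F, v4 = T, v5 = F, v6 = T is a satisfying assignment.

SATISFIABLE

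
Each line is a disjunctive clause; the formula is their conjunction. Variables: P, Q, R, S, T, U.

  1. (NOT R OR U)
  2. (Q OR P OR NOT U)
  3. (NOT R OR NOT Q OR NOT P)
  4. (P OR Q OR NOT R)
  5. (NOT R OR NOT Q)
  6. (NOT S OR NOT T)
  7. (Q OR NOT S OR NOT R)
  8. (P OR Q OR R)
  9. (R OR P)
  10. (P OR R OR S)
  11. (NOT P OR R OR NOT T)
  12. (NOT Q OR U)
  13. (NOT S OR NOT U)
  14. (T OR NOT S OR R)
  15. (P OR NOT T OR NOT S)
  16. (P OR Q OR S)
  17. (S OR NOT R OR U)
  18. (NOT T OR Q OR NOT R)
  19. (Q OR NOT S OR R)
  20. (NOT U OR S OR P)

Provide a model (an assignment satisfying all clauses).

P=T, Q=F, R=T, S=F, T=F, U=T

Check each clause:
  1. (NOT R OR U) — U is true.
  2. (P OR Q OR NOT U) — P is true.
  3. (NOT P OR NOT Q OR NOT R) — NOT Q is true.
  4. (Q OR P OR NOT R) — P is true.
  5. (NOT R OR NOT Q) — NOT Q is true.
  6. (NOT S OR NOT T) — NOT T is true.
  7. (NOT R OR Q OR NOT S) — NOT S is true.
  8. (Q OR R OR P) — P is true.
  9. (P OR R) — P is true.
  10. (P OR R OR S) — P is true.
  11. (NOT T OR NOT P OR R) — R is true.
  12. (U OR NOT Q) — NOT Q is true.
  13. (NOT U OR NOT S) — NOT S is true.
  14. (T OR NOT S OR R) — R is true.
  15. (NOT S OR P OR NOT T) — P is true.
  16. (S OR Q OR P) — P is true.
  17. (U OR S OR NOT R) — U is true.
  18. (NOT T OR NOT R OR Q) — NOT T is true.
  19. (NOT S OR Q OR R) — R is true.
  20. (S OR P OR NOT U) — P is true.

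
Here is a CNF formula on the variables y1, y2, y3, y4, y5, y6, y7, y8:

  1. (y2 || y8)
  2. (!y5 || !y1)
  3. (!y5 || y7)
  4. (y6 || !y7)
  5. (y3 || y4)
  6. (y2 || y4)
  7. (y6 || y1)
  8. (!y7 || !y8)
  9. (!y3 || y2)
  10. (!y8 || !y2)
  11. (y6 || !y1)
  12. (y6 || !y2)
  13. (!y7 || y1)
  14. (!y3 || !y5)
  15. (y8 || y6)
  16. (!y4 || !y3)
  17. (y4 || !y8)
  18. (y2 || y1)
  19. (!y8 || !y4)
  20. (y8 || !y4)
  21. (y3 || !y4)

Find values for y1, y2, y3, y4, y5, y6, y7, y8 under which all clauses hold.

Pure literal: y5 appears only negated; assign y5 = False.
y6 occurs only positively in the remaining clauses — set y6 = True.
Try y1 = False.
  then y7 is forced to False.
  then y2 is forced to True.
  then y8 is forced to False.
  then y4 is forced to False.
  then y3 is forced to True.

y1=F  y2=T  y3=T  y4=F  y5=F  y6=T  y7=F  y8=F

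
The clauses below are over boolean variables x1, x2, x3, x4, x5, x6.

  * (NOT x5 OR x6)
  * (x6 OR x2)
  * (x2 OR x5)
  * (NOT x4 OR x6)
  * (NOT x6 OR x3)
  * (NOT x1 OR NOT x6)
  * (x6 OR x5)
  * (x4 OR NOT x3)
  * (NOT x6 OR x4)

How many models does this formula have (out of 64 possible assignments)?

3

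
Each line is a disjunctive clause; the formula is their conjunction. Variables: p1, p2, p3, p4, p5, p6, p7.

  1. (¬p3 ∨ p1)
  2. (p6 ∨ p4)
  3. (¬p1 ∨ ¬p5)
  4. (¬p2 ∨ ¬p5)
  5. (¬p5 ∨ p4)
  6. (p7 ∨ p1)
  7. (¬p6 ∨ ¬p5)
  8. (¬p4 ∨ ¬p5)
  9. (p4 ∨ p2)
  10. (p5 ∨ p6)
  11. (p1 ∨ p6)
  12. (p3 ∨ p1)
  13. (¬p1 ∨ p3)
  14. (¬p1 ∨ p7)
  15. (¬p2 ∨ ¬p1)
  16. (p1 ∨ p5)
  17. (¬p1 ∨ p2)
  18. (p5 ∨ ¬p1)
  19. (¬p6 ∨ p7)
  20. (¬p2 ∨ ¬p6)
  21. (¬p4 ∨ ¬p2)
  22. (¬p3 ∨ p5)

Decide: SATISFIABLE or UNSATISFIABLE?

p1 = True:
  propagation gives p5=False; an empty clause results — contradiction.
p1 = False:
  propagation gives p3=False; an empty clause results — contradiction.
Every branch closes, so no satisfying assignment exists.

UNSATISFIABLE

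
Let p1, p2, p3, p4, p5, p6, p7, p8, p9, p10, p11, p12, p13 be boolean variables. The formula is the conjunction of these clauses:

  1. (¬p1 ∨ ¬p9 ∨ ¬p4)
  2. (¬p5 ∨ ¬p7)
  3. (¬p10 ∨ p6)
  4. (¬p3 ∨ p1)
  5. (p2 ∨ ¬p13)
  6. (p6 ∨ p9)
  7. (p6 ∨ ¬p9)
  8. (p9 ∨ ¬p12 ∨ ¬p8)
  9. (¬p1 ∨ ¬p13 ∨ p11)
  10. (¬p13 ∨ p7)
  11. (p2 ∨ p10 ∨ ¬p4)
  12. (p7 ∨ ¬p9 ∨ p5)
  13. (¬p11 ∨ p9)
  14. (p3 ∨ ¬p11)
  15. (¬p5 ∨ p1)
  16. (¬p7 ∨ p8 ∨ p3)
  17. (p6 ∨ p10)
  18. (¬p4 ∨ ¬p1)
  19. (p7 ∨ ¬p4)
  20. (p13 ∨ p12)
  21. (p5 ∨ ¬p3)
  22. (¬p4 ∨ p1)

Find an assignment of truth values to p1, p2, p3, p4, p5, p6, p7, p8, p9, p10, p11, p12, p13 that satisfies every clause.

p1=F, p2=T, p3=F, p4=F, p5=F, p6=T, p7=T, p8=T, p9=T, p10=T, p11=F, p12=F, p13=T

Check each clause:
  1. (¬p1 ∨ ¬p9 ∨ ¬p4) — ¬p4 is true.
  2. (¬p7 ∨ ¬p5) — ¬p5 is true.
  3. (p6 ∨ ¬p10) — p6 is true.
  4. (¬p3 ∨ p1) — ¬p3 is true.
  5. (p2 ∨ ¬p13) — p2 is true.
  6. (p6 ∨ p9) — p9 is true.
  7. (p6 ∨ ¬p9) — p6 is true.
  8. (¬p12 ∨ ¬p8 ∨ p9) — p9 is true.
  9. (p11 ∨ ¬p13 ∨ ¬p1) — ¬p1 is true.
  10. (¬p13 ∨ p7) — p7 is true.
  11. (p10 ∨ ¬p4 ∨ p2) — p2 is true.
  12. (p7 ∨ p5 ∨ ¬p9) — p7 is true.
  13. (¬p11 ∨ p9) — p9 is true.
  14. (¬p11 ∨ p3) — ¬p11 is true.
  15. (¬p5 ∨ p1) — ¬p5 is true.
  16. (p3 ∨ ¬p7 ∨ p8) — p8 is true.
  17. (p6 ∨ p10) — p10 is true.
  18. (¬p4 ∨ ¬p1) — ¬p4 is true.
  19. (p7 ∨ ¬p4) — ¬p4 is true.
  20. (p13 ∨ p12) — p13 is true.
  21. (¬p3 ∨ p5) — ¬p3 is true.
  22. (p1 ∨ ¬p4) — ¬p4 is true.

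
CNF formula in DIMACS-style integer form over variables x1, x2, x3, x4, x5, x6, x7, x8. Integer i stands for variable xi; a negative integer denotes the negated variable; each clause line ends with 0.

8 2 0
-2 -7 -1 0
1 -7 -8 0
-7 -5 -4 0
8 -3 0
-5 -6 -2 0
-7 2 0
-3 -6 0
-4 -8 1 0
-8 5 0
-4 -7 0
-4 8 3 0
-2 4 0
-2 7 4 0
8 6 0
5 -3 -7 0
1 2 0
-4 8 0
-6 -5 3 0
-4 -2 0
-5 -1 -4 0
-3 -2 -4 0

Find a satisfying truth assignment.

x1=True, x2=False, x3=True, x4=False, x5=True, x6=False, x7=False, x8=True

Try x1 = True.
Try x2 = False.
  then x8 is forced to True.
  then x7 is forced to False.
  then x5 is forced to True.
  then x4 is forced to False.
For the remaining variables, x3 = True, x6 = False works.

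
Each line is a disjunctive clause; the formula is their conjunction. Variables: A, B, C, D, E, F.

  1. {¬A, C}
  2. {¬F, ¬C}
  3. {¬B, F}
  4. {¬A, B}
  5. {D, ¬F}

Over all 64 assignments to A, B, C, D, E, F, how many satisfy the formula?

Split on F, then A.
  F=1, A=1: a clause becomes empty — 0.
  F=1, A=0: remaining (B,C,D,E) ∈ {(0,0,1,0); (0,0,1,1); (1,0,1,0); (1,0,1,1)} — 4.
  F=0, A=1: a clause becomes empty — 0.
  F=0, A=0: forces B=0; C, D, E free → 2^3 = 8.
Total: 0 + 4 + 0 + 8 = 12.

12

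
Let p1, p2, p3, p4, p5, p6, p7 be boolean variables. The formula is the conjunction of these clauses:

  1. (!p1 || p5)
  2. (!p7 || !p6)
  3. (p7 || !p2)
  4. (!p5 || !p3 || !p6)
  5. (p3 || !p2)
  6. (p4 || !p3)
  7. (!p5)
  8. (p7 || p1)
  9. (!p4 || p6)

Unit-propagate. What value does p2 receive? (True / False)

(!p5) is a unit clause: p5 = False.
(!p1 || p5) with p5 = False leaves only !p1, so p1 = False.
(p7 || p1): since p1 = False, the clause reduces to (p7). p7 = True.
(!p6 || !p7): since p7 = True, the clause reduces to (!p6). p6 = False.
(!p4 || p6): since p6 = False, the clause reduces to (!p4). p4 = False.
(!p3 || p4): since p4 = False, the clause reduces to (!p3). p3 = False.
In (!p2 || p3), p3 is now false; !p2 must hold, so p2 = False.

False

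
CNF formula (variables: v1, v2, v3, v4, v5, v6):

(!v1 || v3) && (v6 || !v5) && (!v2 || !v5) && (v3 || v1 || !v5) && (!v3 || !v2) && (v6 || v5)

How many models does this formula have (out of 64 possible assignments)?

12

Case analysis on v5 and v3:
  v5=T, v3=T: remaining (v1,v2,v4,v6) ∈ {(F,F,F,T); (F,F,T,T); (T,F,F,T); (T,F,T,T)} — 4.
  v5=T, v3=F: a clause becomes empty — 0.
  v5=F, v3=T: remaining (v1,v2,v4,v6) ∈ {(F,F,F,T); (F,F,T,T); (T,F,F,T); (T,F,T,T)} — 4.
  v5=F, v3=F: remaining (v1,v2,v4,v6) ∈ {(F,F,F,T); (F,F,T,T); (F,T,F,T); (F,T,T,T)} — 4.
Total: 4 + 0 + 4 + 4 = 12.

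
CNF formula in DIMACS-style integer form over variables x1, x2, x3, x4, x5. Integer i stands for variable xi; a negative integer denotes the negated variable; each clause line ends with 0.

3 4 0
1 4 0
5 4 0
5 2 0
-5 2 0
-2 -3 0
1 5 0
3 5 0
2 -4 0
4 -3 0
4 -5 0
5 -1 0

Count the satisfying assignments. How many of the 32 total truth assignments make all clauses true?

2

Satisfying assignments:
  x1=0 x2=1 x3=0 x4=1 x5=1
  x1=1 x2=1 x3=0 x4=1 x5=1
Count: 2.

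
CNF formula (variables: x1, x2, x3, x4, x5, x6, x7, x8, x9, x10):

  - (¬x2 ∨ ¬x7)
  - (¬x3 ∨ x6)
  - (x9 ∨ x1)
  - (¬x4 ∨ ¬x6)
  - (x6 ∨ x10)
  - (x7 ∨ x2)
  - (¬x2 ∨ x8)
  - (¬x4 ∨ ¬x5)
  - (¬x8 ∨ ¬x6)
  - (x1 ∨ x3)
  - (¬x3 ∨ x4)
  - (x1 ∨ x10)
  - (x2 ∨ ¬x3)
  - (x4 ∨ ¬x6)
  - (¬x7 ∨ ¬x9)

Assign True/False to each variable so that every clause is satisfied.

x1 = 1, x2 = 1, x3 = 0, x4 = 1, x5 = 0, x6 = 0, x7 = 0, x8 = 1, x9 = 1, x10 = 1

x1 occurs only positively in the remaining clauses — set x1 = True.
x5 occurs only negated in the remaining clauses — set x5 = False.
Branch on x2: take x2 = True.
  then x7 is forced to False.
  then x8 is forced to True.
  then x6 is forced to False.
  then x3 is forced to False.
  then x10 is forced to True.
x4, x9 are now unconstrained; take x4 = True, x9 = True.
Every clause has at least one true literal under this assignment.
Check each clause:
  1. (¬x2 ∨ ¬x7) — ¬x7 is true.
  2. (x6 ∨ ¬x3) — ¬x3 is true.
  3. (x9 ∨ x1) — x1 is true.
  4. (¬x6 ∨ ¬x4) — ¬x6 is true.
  5. (x10 ∨ x6) — x10 is true.
  6. (x2 ∨ x7) — x2 is true.
  7. (x8 ∨ ¬x2) — x8 is true.
  8. (¬x4 ∨ ¬x5) — ¬x5 is true.
  9. (¬x8 ∨ ¬x6) — ¬x6 is true.
  10. (x3 ∨ x1) — x1 is true.
  11. (¬x3 ∨ x4) — x4 is true.
  12. (x10 ∨ x1) — x1 is true.
  13. (¬x3 ∨ x2) — x2 is true.
  14. (¬x6 ∨ x4) — ¬x6 is true.
  15. (¬x9 ∨ ¬x7) — ¬x7 is true.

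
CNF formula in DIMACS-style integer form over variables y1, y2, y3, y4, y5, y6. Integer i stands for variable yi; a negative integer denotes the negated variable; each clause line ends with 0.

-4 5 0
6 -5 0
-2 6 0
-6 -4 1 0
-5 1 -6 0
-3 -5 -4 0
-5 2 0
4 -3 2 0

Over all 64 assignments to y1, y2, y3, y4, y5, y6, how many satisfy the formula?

11

Split on y5, then y4.
  y5=1, y4=1: remaining (y1,y2,y3,y6) ∈ {(1,1,0,1)} — 1.
  y5=1, y4=0: remaining (y1,y2,y3,y6) ∈ {(1,1,0,1); (1,1,1,1)} — 2.
  y5=0, y4=1: a clause becomes empty — 0.
  y5=0, y4=0: y1 free; 4 ways for (y2,y3,y6) × 2^1 = 8.
Total: 1 + 2 + 0 + 8 = 11.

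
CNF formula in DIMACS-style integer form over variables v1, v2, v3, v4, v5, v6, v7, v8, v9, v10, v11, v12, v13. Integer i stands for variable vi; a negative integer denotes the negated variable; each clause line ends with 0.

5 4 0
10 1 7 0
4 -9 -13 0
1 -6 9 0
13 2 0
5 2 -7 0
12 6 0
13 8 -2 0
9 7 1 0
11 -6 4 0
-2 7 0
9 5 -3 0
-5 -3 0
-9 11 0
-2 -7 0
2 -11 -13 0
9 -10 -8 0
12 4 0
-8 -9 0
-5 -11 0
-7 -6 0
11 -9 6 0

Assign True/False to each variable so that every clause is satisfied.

v1=1, v2=0, v3=0, v4=0, v5=1, v6=0, v7=1, v8=1, v9=0, v10=0, v11=0, v12=1, v13=1

Pure literal: v1 appears only positively; assign v1 = True.
v3 occurs only negated in the remaining clauses — set v3 = False.
Set v2 = False and propagate.
  then v13 is forced to True.
  then v11 is forced to False.
  then v9 is forced to False.
Branch on v4: take v4 = False.
  then v5 is forced to True.
  then v6 is forced to False.
  then v12 is forced to True.
For the remaining variables, v7 = True, v8 = True, v10 = False works.
Every clause has at least one true literal under this assignment.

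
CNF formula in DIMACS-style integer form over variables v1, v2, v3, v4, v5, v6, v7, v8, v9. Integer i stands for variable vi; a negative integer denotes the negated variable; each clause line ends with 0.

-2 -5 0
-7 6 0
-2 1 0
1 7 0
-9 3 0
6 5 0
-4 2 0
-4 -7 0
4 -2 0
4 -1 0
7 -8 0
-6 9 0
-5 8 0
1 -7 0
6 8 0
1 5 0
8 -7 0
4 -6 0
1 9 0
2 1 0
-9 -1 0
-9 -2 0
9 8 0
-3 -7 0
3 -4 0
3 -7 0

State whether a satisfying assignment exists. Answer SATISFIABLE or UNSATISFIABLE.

v1 = True:
  propagation gives v4=True, v2=True, v5=False, v6=True; an empty clause results — contradiction.
v1 = False:
  propagation gives v2=False; an empty clause results — contradiction.
Every branch closes, so no satisfying assignment exists.

UNSATISFIABLE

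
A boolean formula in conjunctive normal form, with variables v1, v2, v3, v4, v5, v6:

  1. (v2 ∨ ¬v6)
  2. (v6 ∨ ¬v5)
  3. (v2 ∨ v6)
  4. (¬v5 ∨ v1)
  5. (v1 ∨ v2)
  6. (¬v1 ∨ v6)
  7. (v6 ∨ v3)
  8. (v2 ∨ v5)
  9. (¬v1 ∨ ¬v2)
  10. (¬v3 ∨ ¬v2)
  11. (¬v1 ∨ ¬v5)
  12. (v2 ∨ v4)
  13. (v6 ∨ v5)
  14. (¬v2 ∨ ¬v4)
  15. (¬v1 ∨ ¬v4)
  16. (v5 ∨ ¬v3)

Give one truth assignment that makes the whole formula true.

Set v1 = False and propagate.
  then v5 is forced to False.
  then v2 is forced to True.
  then v3 is forced to False.
  then v6 is forced to True.
  then v4 is forced to False.

v1 = False, v2 = True, v3 = False, v4 = False, v5 = False, v6 = True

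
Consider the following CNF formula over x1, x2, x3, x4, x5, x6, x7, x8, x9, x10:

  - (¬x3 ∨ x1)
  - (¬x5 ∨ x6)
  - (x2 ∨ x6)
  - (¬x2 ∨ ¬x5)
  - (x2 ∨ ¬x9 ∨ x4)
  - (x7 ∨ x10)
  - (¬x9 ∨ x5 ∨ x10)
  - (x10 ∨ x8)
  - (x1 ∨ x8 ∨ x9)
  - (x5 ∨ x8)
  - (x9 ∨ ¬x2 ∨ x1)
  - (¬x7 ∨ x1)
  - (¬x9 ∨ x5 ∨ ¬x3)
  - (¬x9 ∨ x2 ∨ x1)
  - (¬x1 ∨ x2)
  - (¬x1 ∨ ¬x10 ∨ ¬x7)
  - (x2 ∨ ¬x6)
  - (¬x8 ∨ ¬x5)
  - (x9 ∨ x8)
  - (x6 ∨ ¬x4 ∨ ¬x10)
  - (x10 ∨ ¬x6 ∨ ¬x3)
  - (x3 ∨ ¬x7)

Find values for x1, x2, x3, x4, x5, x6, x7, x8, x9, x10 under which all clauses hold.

x1=T  x2=T  x3=F  x4=F  x5=F  x6=T  x7=F  x8=T  x9=T  x10=T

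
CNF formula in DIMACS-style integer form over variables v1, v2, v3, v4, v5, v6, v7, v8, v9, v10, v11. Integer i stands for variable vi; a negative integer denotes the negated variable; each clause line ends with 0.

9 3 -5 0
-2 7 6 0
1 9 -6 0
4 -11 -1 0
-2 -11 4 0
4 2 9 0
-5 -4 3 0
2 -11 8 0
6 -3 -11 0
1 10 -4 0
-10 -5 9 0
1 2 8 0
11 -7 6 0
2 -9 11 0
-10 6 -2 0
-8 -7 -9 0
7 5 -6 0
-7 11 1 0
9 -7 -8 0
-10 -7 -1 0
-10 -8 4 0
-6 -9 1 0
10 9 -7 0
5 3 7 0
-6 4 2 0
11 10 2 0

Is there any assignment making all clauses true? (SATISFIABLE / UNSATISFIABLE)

SATISFIABLE

Try v1 = True.
For the remaining variables, v2 = True, v3 = True, v4 = True, v5 = True, v6 = True, v7 = False, v8 = True, v9 = True, v10 = False, v11 = True works.
Every clause has at least one true literal under this assignment.
So v1 = T  v2 = T  v3 = T  v4 = T  v5 = T  v6 = T  v7 = F  v8 = T  v9 = T  v10 = F  v11 = T is a satisfying assignment.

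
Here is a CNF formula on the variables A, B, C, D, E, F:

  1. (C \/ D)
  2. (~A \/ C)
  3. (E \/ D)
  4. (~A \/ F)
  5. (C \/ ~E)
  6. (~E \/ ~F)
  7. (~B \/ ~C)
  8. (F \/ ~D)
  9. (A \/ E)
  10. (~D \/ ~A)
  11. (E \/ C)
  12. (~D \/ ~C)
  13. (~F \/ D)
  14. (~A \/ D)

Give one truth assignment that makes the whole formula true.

A=False, B=False, C=True, D=False, E=True, F=False

Check each clause:
  1. (D \/ C) — C is true.
  2. (~A \/ C) — C is true.
  3. (E \/ D) — E is true.
  4. (F \/ ~A) — ~A is true.
  5. (~E \/ C) — C is true.
  6. (~F \/ ~E) — ~F is true.
  7. (~C \/ ~B) — ~B is true.
  8. (~D \/ F) — ~D is true.
  9. (E \/ A) — E is true.
  10. (~D \/ ~A) — ~D is true.
  11. (C \/ E) — C is true.
  12. (~C \/ ~D) — ~D is true.
  13. (~F \/ D) — ~F is true.
  14. (D \/ ~A) — ~A is true.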